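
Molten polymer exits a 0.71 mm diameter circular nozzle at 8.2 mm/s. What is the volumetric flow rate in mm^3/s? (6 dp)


A = pi*(0.71/2)^2 = 0.39591921 mm^2
Q = 0.39591921 * 8.2 = 3.246538 mm^3/s


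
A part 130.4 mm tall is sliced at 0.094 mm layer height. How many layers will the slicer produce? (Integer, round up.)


Layers = ceil(130.4/0.094) = 1388


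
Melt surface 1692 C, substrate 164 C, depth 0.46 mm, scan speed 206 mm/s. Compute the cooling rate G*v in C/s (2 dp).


G = (1692-164)/0.46 = 3321.73913043 C/mm
CR = 3321.73913043 * 206 = 684278.26 C/s


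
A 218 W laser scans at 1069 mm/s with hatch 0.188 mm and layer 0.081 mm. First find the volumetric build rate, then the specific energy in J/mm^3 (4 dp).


Build rate = 1069 * 0.188 * 0.081 = 16.278732 mm^3/s
SE = 218 / 16.278732 = 13.3917 J/mm^3


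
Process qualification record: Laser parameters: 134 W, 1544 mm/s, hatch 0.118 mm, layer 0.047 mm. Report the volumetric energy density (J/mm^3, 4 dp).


E = 134 / (1544*0.118*0.047) = 15.6487 J/mm^3


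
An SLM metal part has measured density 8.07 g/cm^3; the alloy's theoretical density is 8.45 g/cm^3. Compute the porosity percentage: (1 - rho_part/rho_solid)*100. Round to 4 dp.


Porosity = (1-8.07/8.45)*100 = 4.497 %


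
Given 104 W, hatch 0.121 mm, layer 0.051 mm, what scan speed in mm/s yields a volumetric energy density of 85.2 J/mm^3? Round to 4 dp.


v = 104 / (85.2*0.121*0.051) = 197.8054 mm/s


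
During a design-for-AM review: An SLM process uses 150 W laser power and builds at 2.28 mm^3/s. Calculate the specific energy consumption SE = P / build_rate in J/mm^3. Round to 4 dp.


SE = 150 / 2.28 = 65.7895 J/mm^3


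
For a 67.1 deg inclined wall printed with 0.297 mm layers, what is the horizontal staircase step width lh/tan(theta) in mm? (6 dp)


step = 0.297 / tan(67.1) = 0.125458 mm


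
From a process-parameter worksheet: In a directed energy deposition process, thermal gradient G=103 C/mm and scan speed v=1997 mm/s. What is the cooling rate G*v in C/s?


CR = 103 * 1997 = 205691 C/s


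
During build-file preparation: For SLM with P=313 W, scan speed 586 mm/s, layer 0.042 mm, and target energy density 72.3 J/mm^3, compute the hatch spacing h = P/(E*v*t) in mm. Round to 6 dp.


h = 313 / (72.3*586*0.042) = 0.175897 mm


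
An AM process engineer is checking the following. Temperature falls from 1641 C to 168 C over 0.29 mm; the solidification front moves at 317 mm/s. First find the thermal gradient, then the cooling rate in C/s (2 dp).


G = (1641-168)/0.29 = 5079.31034483 C/mm
CR = 5079.31034483 * 317 = 1610141.38 C/s


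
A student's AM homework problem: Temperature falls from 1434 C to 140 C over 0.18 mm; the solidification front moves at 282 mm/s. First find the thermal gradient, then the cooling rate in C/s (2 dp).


G = (1434-140)/0.18 = 7188.88888889 C/mm
CR = 7188.88888889 * 282 = 2027266.67 C/s


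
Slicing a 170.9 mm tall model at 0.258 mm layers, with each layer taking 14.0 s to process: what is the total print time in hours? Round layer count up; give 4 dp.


Layers = ceil(170.9/0.258) = 663
t = 663 * 14.0 / 3600 = 2.5783 hrs


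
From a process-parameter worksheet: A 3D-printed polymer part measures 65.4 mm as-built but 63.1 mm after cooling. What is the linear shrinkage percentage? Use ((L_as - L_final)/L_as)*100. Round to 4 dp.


Shrinkage = ((65.4-63.1)/65.4)*100 = 3.5168 %


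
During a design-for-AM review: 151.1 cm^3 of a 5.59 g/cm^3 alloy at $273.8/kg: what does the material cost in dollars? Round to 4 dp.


Mass = 151.1*5.59/1000 = 0.844649 kg
Cost = 0.844649 * 273.8 = 231.2649 $


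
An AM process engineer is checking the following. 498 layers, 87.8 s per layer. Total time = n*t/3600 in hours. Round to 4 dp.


t = 498 * 87.8 / 3600 = 12.1457 hrs


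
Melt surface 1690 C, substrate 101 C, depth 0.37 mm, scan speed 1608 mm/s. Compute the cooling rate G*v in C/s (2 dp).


G = (1690-101)/0.37 = 4294.59459459 C/mm
CR = 4294.59459459 * 1608 = 6905708.11 C/s


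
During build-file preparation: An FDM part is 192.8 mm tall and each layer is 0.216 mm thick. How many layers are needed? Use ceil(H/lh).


Layers = ceil(192.8/0.216) = 893


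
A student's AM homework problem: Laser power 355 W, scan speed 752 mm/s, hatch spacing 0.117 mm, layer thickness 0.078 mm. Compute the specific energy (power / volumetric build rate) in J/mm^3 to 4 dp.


Build rate = 752 * 0.117 * 0.078 = 6.862752 mm^3/s
SE = 355 / 6.862752 = 51.7285 J/mm^3


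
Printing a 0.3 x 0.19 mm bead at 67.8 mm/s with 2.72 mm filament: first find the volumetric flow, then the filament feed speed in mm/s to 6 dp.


Q = 0.3 * 0.19 * 67.8 = 3.8646 mm^3/s
A_fil = pi*(2.72/2)^2 = 5.81068977 mm^2
v_feed = 3.8646 / 5.81068977 = 0.665085 mm/s


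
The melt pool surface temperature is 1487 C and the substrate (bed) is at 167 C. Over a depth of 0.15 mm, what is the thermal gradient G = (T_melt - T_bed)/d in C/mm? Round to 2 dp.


G = (1487-167)/0.15 = 8800.0 C/mm


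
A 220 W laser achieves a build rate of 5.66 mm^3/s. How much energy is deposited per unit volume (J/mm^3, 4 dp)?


SE = 220 / 5.66 = 38.8693 J/mm^3


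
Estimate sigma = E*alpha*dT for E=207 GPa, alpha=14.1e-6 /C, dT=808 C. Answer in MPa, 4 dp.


sigma = 207*1000 * 14.1e-6 * 808 = 2358.3096 MPa


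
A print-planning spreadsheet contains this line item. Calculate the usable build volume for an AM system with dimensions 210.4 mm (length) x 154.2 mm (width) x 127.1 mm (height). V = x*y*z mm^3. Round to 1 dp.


V = 210.4 * 154.2 * 127.1 = 4123591.7 mm^3


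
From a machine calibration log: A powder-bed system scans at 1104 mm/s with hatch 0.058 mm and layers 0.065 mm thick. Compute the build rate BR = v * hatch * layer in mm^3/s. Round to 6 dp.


Rate = 1104 * 0.058 * 0.065 = 4.16208 mm^3/s


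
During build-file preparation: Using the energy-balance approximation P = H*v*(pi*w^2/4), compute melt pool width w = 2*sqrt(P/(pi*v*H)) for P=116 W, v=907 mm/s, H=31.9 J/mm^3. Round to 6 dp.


w = 2*sqrt(116/(pi*907*31.9)) = 0.071447 mm


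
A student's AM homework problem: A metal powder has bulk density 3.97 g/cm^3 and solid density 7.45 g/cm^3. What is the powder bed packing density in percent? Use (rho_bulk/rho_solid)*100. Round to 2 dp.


Packing = (3.97/7.45)*100 = 53.29 %


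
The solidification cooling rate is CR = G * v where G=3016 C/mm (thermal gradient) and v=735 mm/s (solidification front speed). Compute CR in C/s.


CR = 3016 * 735 = 2216760 C/s


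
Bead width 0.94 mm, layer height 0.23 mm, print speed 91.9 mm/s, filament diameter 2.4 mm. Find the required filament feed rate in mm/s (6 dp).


Q = 0.94 * 0.23 * 91.9 = 19.86878 mm^3/s
A_fil = pi*(2.4/2)^2 = 4.52389342 mm^2
v_feed = 19.86878 / 4.52389342 = 4.391965 mm/s


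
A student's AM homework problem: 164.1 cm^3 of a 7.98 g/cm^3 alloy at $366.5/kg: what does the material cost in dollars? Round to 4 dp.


Mass = 164.1*7.98/1000 = 1.309518 kg
Cost = 1.309518 * 366.5 = 479.9383 $


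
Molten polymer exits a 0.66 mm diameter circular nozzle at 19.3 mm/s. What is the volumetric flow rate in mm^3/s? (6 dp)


A = pi*(0.66/2)^2 = 0.34211944 mm^2
Q = 0.34211944 * 19.3 = 6.602905 mm^3/s


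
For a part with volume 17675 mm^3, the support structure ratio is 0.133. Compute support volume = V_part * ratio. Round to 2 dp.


V_support = 17675 * 0.133 = 2350.78 mm^3


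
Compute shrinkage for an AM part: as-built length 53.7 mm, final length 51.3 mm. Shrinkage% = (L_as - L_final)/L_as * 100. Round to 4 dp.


Shrinkage = ((53.7-51.3)/53.7)*100 = 4.4693 %


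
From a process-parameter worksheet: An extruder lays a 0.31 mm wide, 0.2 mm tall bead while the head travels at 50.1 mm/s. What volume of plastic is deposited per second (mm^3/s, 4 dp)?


Rate = 0.31 * 0.2 * 50.1 = 3.1062 mm^3/s


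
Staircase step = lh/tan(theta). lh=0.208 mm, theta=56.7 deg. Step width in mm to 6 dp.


step = 0.208 / tan(56.7) = 0.13663 mm


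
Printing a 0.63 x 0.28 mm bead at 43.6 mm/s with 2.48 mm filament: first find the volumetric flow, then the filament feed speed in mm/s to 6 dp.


Q = 0.63 * 0.28 * 43.6 = 7.69104 mm^3/s
A_fil = pi*(2.48/2)^2 = 4.83051286 mm^2
v_feed = 7.69104 / 4.83051286 = 1.592179 mm/s


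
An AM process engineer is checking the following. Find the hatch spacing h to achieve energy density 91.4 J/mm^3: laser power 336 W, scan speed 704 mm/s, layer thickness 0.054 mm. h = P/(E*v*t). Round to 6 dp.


h = 336 / (91.4*704*0.054) = 0.0967 mm


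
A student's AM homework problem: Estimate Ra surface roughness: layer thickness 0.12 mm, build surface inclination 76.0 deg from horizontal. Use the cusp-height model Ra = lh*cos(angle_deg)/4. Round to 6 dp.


Ra = 0.12 * cos(76.0) / 4 = 0.007258 mm


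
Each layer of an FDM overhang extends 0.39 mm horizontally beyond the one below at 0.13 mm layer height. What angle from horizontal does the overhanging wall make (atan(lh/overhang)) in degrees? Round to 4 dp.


angle = atan(0.13/0.39) = 18.4349 degrees


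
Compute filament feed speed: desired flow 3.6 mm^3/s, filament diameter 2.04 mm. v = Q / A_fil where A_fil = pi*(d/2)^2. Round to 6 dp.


A = pi*(2.04/2)^2 = 3.268513
v = 3.6 / 3.268513 = 1.101418 mm/s


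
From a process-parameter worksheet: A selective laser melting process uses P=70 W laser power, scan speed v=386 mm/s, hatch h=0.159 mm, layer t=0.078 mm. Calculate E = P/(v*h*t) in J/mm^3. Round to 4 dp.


E = 70 / (386*0.159*0.078) = 14.6224 J/mm^3


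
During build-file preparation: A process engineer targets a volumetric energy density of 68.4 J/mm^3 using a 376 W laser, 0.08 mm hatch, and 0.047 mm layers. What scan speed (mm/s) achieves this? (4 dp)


v = 376 / (68.4*0.08*0.047) = 1461.9883 mm/s


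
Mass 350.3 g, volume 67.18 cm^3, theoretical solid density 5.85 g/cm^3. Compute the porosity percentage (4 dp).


rho_part = 350.3 / 67.18 = 5.21434951 g/cm^3
Porosity = (1 - 5.21434951/5.85)*100 = 10.8658 %


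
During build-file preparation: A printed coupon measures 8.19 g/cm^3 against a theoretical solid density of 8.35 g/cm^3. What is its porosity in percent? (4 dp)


Porosity = (1-8.19/8.35)*100 = 1.9162 %


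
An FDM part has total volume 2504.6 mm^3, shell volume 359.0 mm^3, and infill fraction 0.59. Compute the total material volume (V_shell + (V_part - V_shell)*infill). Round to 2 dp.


V_infill = (2504.6 - 359.0) * 0.59 = 1265.9
V_total = 359.0 + 1265.9 = 1624.9 mm^3


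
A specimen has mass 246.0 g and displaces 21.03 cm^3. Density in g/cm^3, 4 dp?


rho = 246.0 / 21.03 = 11.6976 g/cm^3


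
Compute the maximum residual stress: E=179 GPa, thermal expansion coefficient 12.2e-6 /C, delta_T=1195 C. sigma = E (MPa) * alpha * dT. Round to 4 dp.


sigma = 179*1000 * 12.2e-6 * 1195 = 2609.641 MPa


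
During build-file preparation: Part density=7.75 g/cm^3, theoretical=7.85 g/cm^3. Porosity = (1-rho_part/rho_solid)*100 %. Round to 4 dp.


Porosity = (1-7.75/7.85)*100 = 1.2739 %


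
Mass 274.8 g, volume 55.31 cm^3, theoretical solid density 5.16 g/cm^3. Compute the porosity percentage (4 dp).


rho_part = 274.8 / 55.31 = 4.96836015 g/cm^3
Porosity = (1 - 4.96836015/5.16)*100 = 3.714 %


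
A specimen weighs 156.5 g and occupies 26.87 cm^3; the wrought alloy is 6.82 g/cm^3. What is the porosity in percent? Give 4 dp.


rho_part = 156.5 / 26.87 = 5.82433941 g/cm^3
Porosity = (1 - 5.82433941/6.82)*100 = 14.5991 %


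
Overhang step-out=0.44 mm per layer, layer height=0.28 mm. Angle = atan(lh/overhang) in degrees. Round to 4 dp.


angle = atan(0.28/0.44) = 32.4712 degrees


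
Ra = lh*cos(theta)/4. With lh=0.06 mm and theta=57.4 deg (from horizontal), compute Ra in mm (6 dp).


Ra = 0.06 * cos(57.4) / 4 = 0.008082 mm


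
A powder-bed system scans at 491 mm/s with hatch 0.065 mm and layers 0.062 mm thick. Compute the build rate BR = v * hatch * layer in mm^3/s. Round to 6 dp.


Rate = 491 * 0.065 * 0.062 = 1.97873 mm^3/s


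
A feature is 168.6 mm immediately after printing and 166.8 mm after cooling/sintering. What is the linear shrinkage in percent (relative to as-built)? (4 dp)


Shrinkage = ((168.6-166.8)/168.6)*100 = 1.0676 %


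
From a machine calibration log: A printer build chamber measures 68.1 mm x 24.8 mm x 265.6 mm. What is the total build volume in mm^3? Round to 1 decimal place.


V = 68.1 * 24.8 * 265.6 = 448566.5 mm^3


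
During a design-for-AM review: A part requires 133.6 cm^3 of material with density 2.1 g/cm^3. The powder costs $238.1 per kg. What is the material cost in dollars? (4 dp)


Mass = 133.6*2.1/1000 = 0.28056 kg
Cost = 0.28056 * 238.1 = 66.8013 $


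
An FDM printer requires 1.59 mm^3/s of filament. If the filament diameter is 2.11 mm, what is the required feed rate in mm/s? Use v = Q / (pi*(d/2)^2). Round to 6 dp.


A = pi*(2.11/2)^2 = 3.496671
v = 1.59 / 3.496671 = 0.454718 mm/s


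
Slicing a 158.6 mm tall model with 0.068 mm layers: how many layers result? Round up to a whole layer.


Layers = ceil(158.6/0.068) = 2333


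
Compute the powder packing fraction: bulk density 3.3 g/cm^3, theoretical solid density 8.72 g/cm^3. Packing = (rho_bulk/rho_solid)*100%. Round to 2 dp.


Packing = (3.3/8.72)*100 = 37.84 %


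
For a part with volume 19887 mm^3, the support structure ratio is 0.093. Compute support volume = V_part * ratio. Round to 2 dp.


V_support = 19887 * 0.093 = 1849.49 mm^3


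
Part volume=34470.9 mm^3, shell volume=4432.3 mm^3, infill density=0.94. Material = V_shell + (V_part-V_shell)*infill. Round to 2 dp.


V_infill = (34470.9 - 4432.3) * 0.94 = 28236.28
V_total = 4432.3 + 28236.28 = 32668.58 mm^3


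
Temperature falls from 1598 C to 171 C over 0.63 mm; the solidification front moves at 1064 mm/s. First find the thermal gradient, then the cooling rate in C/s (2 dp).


G = (1598-171)/0.63 = 2265.07936508 C/mm
CR = 2265.07936508 * 1064 = 2410044.44 C/s


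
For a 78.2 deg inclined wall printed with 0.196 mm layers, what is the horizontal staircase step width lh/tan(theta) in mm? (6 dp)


step = 0.196 / tan(78.2) = 0.040947 mm


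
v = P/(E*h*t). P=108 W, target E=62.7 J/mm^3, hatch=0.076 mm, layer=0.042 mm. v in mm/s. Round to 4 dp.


v = 108 / (62.7*0.076*0.042) = 539.6266 mm/s


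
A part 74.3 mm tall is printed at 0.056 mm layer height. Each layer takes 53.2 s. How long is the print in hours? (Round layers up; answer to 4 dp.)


Layers = ceil(74.3/0.056) = 1327
t = 1327 * 53.2 / 3600 = 19.6101 hrs


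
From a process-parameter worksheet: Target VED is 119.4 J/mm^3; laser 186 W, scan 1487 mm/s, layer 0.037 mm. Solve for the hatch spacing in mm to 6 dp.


h = 186 / (119.4*1487*0.037) = 0.028314 mm


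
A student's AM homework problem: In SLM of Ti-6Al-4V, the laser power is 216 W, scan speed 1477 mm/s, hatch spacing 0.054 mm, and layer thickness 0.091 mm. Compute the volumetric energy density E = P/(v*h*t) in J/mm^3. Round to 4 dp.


E = 216 / (1477*0.054*0.091) = 29.7604 J/mm^3


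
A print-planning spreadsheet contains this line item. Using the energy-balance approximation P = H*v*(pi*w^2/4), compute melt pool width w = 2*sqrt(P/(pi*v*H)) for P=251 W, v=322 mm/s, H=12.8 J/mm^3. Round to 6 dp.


w = 2*sqrt(251/(pi*322*12.8)) = 0.278458 mm


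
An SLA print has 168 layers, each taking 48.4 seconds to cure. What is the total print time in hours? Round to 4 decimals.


t = 168 * 48.4 / 3600 = 2.2587 hrs


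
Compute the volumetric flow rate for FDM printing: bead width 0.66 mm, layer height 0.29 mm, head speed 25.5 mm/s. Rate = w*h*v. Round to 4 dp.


Rate = 0.66 * 0.29 * 25.5 = 4.8807 mm^3/s


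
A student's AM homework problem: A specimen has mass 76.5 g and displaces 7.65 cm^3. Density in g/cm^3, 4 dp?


rho = 76.5 / 7.65 = 10.0 g/cm^3


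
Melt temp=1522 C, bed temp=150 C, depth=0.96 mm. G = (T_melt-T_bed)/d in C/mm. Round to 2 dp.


G = (1522-150)/0.96 = 1429.17 C/mm


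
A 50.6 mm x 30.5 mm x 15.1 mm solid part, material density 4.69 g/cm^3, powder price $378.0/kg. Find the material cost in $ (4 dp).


V = 50.6 * 30.5 * 15.1 = 23303.83 mm^3 = 23.30383 cm^3
Mass = 23.30383 * 4.69 / 1000 = 0.10929496 kg
Cost = 0.10929496 * 378.0 = 41.3135 $


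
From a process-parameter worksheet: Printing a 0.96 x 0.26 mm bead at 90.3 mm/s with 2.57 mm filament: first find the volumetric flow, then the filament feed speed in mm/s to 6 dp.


Q = 0.96 * 0.26 * 90.3 = 22.53888 mm^3/s
A_fil = pi*(2.57/2)^2 = 5.18747633 mm^2
v_feed = 22.53888 / 5.18747633 = 4.344864 mm/s


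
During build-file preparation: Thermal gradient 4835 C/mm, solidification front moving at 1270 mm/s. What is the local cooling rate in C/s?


CR = 4835 * 1270 = 6140450 C/s


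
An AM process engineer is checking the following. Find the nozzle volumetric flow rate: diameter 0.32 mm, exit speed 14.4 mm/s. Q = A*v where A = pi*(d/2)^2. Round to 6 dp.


A = pi*(0.32/2)^2 = 0.08042477 mm^2
Q = 0.08042477 * 14.4 = 1.158117 mm^3/s


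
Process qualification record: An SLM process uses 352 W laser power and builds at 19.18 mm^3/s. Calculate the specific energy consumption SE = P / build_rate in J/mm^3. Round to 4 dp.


SE = 352 / 19.18 = 18.3525 J/mm^3


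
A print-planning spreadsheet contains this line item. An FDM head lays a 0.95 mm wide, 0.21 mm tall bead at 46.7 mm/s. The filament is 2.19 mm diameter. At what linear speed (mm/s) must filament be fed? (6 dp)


Q = 0.95 * 0.21 * 46.7 = 9.31665 mm^3/s
A_fil = pi*(2.19/2)^2 = 3.76684813 mm^2
v_feed = 9.31665 / 3.76684813 = 2.473328 mm/s


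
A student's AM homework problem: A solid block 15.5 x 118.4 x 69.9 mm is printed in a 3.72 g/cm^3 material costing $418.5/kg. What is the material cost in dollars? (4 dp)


V = 15.5 * 118.4 * 69.9 = 128280.48 mm^3 = 128.28048 cm^3
Mass = 128.28048 * 3.72 / 1000 = 0.47720339 kg
Cost = 0.47720339 * 418.5 = 199.7096 $


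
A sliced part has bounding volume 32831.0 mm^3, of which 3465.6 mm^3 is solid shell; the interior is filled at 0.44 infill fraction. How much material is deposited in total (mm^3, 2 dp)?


V_infill = (32831.0 - 3465.6) * 0.44 = 12920.78
V_total = 3465.6 + 12920.78 = 16386.38 mm^3


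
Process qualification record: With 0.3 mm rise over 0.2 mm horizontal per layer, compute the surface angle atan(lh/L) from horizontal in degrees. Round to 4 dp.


angle = atan(0.3/0.2) = 56.3099 degrees


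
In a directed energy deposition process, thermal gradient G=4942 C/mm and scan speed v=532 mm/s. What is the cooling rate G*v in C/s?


CR = 4942 * 532 = 2629144 C/s


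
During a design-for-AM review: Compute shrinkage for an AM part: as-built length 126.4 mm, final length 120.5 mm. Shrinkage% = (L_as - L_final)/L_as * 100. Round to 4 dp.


Shrinkage = ((126.4-120.5)/126.4)*100 = 4.6677 %


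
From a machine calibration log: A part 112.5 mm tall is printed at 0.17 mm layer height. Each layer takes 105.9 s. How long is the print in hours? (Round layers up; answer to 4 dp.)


Layers = ceil(112.5/0.17) = 662
t = 662 * 105.9 / 3600 = 19.4738 hrs


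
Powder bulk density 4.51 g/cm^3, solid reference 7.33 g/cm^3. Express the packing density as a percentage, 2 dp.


Packing = (4.51/7.33)*100 = 61.53 %


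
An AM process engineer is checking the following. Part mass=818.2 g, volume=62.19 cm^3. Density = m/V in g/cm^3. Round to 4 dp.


rho = 818.2 / 62.19 = 13.1565 g/cm^3


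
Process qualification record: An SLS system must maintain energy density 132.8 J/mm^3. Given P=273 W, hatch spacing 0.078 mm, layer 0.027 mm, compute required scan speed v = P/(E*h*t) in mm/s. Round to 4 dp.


v = 273 / (132.8*0.078*0.027) = 976.1267 mm/s


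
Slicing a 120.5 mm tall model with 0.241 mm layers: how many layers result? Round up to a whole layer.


Layers = ceil(120.5/0.241) = 500


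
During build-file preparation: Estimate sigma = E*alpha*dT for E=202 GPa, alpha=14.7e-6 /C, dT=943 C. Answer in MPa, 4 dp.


sigma = 202*1000 * 14.7e-6 * 943 = 2800.1442 MPa


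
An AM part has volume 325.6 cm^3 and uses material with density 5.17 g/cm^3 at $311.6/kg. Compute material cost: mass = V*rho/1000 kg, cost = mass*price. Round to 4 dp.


Mass = 325.6*5.17/1000 = 1.683352 kg
Cost = 1.683352 * 311.6 = 524.5325 $


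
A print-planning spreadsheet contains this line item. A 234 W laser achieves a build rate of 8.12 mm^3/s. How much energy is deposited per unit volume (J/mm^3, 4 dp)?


SE = 234 / 8.12 = 28.8177 J/mm^3


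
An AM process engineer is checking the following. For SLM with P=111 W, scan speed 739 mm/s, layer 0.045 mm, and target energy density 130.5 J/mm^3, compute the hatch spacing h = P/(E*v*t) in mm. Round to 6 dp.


h = 111 / (130.5*739*0.045) = 0.025577 mm


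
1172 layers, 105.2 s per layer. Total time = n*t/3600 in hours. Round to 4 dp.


t = 1172 * 105.2 / 3600 = 34.2484 hrs


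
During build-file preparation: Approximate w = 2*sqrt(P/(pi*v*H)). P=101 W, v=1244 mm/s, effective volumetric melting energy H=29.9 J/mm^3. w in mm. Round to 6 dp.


w = 2*sqrt(101/(pi*1244*29.9)) = 0.058799 mm


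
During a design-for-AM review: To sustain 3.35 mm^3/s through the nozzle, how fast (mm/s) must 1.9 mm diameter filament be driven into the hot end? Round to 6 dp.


A = pi*(1.9/2)^2 = 2.835287
v = 3.35 / 2.835287 = 1.181538 mm/s


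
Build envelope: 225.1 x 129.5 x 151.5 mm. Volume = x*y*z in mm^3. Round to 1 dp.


V = 225.1 * 129.5 * 151.5 = 4416293.2 mm^3


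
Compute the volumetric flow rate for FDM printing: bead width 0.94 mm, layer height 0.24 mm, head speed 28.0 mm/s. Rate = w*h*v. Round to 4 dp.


Rate = 0.94 * 0.24 * 28.0 = 6.3168 mm^3/s


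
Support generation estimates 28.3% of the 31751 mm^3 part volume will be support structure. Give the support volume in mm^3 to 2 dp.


V_support = 31751 * 0.283 = 8985.53 mm^3


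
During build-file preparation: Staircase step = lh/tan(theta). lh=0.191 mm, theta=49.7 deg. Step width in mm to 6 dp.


step = 0.191 / tan(49.7) = 0.16198 mm


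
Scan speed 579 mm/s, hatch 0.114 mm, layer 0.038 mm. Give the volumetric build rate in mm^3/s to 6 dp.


Rate = 579 * 0.114 * 0.038 = 2.508228 mm^3/s


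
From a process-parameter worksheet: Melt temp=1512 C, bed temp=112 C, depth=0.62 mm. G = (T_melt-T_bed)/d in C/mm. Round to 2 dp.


G = (1512-112)/0.62 = 2258.06 C/mm


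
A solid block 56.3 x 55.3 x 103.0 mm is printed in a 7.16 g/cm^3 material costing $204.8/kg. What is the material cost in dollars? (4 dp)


V = 56.3 * 55.3 * 103.0 = 320679.17 mm^3 = 320.67917 cm^3
Mass = 320.67917 * 7.16 / 1000 = 2.29606286 kg
Cost = 2.29606286 * 204.8 = 470.2337 $


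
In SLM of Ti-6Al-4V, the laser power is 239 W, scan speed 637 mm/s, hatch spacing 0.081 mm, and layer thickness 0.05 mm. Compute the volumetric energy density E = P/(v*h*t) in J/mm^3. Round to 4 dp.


E = 239 / (637*0.081*0.05) = 92.641 J/mm^3


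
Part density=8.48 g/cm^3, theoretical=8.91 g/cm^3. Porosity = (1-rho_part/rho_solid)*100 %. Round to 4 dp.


Porosity = (1-8.48/8.91)*100 = 4.826 %


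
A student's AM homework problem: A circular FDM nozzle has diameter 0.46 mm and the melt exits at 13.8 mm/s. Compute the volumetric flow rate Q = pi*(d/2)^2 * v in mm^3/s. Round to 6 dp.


A = pi*(0.46/2)^2 = 0.16619025 mm^2
Q = 0.16619025 * 13.8 = 2.293425 mm^3/s


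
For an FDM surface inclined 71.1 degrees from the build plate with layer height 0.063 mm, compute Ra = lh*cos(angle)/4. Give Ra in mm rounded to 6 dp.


Ra = 0.063 * cos(71.1) / 4 = 0.005102 mm


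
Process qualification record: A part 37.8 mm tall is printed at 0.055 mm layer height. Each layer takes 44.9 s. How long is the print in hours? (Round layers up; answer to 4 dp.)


Layers = ceil(37.8/0.055) = 688
t = 688 * 44.9 / 3600 = 8.5809 hrs


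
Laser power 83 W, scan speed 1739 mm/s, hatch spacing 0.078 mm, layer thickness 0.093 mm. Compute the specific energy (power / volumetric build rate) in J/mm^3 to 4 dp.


Build rate = 1739 * 0.078 * 0.093 = 12.614706 mm^3/s
SE = 83 / 12.614706 = 6.5796 J/mm^3


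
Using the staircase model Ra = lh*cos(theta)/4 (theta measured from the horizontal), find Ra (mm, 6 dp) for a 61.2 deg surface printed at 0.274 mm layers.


Ra = 0.274 * cos(61.2) / 4 = 0.033 mm


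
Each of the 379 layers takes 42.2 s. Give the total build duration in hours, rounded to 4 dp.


t = 379 * 42.2 / 3600 = 4.4427 hrs


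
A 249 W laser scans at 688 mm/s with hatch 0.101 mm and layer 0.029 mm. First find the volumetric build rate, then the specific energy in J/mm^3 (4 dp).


Build rate = 688 * 0.101 * 0.029 = 2.015152 mm^3/s
SE = 249 / 2.015152 = 123.5639 J/mm^3


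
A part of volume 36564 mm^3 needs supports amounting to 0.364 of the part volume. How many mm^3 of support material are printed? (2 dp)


V_support = 36564 * 0.364 = 13309.3 mm^3


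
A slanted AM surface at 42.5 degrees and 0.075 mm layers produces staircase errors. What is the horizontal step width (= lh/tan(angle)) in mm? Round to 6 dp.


step = 0.075 / tan(42.5) = 0.081848 mm


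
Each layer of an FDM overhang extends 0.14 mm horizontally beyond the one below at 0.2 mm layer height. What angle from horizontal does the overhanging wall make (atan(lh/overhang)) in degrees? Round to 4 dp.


angle = atan(0.2/0.14) = 55.008 degrees


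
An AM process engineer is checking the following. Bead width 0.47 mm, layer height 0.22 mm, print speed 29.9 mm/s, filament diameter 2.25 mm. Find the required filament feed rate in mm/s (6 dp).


Q = 0.47 * 0.22 * 29.9 = 3.09166 mm^3/s
A_fil = pi*(2.25/2)^2 = 3.9760782 mm^2
v_feed = 3.09166 / 3.9760782 = 0.777565 mm/s


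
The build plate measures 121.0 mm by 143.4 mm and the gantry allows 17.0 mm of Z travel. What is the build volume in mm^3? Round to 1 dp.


V = 121.0 * 143.4 * 17.0 = 294973.8 mm^3


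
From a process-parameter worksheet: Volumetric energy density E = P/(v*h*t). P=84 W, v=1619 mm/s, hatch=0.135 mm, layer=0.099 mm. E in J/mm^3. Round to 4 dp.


E = 84 / (1619*0.135*0.099) = 3.8821 J/mm^3


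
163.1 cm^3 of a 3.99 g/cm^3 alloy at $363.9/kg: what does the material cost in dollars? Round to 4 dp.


Mass = 163.1*3.99/1000 = 0.650769 kg
Cost = 0.650769 * 363.9 = 236.8148 $


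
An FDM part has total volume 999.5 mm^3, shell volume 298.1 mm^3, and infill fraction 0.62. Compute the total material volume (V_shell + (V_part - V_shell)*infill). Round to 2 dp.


V_infill = (999.5 - 298.1) * 0.62 = 434.87
V_total = 298.1 + 434.87 = 732.97 mm^3


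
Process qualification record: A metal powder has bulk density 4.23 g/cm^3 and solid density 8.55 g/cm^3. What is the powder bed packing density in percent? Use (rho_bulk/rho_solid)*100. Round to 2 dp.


Packing = (4.23/8.55)*100 = 49.47 %


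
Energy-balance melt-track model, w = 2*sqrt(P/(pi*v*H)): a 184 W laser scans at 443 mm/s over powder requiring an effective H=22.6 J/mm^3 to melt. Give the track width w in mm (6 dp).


w = 2*sqrt(184/(pi*443*22.6)) = 0.152971 mm


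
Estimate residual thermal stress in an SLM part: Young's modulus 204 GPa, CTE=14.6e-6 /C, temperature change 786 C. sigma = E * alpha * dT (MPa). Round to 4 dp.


sigma = 204*1000 * 14.6e-6 * 786 = 2341.0224 MPa


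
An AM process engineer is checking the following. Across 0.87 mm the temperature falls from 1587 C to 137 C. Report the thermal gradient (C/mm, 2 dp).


G = (1587-137)/0.87 = 1666.67 C/mm


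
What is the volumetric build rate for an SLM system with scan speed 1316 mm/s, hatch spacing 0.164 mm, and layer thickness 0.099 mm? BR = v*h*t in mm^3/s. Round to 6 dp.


Rate = 1316 * 0.164 * 0.099 = 21.366576 mm^3/s


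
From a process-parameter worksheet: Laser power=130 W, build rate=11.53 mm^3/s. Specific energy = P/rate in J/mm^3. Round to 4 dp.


SE = 130 / 11.53 = 11.2749 J/mm^3


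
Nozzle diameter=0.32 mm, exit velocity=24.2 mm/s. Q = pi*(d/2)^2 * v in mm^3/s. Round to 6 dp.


A = pi*(0.32/2)^2 = 0.08042477 mm^2
Q = 0.08042477 * 24.2 = 1.946279 mm^3/s


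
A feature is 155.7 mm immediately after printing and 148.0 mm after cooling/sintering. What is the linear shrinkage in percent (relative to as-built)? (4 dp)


Shrinkage = ((155.7-148.0)/155.7)*100 = 4.9454 %


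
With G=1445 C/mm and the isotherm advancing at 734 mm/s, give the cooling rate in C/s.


CR = 1445 * 734 = 1060630 C/s


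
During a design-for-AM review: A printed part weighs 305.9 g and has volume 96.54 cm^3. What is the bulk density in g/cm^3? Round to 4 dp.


rho = 305.9 / 96.54 = 3.1686 g/cm^3


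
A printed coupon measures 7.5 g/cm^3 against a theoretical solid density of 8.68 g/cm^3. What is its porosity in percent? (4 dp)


Porosity = (1-7.5/8.68)*100 = 13.5945 %


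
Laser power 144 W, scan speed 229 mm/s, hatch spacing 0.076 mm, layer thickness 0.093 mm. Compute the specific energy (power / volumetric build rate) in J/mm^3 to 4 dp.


Build rate = 229 * 0.076 * 0.093 = 1.618572 mm^3/s
SE = 144 / 1.618572 = 88.9673 J/mm^3


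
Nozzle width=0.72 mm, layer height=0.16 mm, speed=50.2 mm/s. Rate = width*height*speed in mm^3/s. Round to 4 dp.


Rate = 0.72 * 0.16 * 50.2 = 5.783 mm^3/s


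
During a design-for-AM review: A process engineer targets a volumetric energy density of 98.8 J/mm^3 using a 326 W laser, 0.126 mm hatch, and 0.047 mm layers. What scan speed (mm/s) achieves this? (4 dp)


v = 326 / (98.8*0.126*0.047) = 557.1758 mm/s


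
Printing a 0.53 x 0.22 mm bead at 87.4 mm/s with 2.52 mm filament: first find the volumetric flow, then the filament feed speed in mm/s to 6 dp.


Q = 0.53 * 0.22 * 87.4 = 10.19084 mm^3/s
A_fil = pi*(2.52/2)^2 = 4.9875925 mm^2
v_feed = 10.19084 / 4.9875925 = 2.043238 mm/s


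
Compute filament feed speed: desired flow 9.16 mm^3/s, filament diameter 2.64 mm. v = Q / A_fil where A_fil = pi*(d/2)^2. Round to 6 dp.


A = pi*(2.64/2)^2 = 5.473911
v = 9.16 / 5.473911 = 1.673392 mm/s


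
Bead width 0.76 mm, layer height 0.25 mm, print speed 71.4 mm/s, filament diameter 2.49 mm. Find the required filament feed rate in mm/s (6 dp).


Q = 0.76 * 0.25 * 71.4 = 13.566 mm^3/s
A_fil = pi*(2.49/2)^2 = 4.86954715 mm^2
v_feed = 13.566 / 4.86954715 = 2.785885 mm/s


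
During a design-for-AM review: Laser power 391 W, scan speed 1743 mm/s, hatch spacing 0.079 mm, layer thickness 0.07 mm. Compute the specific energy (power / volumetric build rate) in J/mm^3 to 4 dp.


Build rate = 1743 * 0.079 * 0.07 = 9.63879 mm^3/s
SE = 391 / 9.63879 = 40.5653 J/mm^3


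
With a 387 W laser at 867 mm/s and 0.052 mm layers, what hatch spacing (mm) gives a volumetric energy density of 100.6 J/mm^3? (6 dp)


h = 387 / (100.6*867*0.052) = 0.085328 mm


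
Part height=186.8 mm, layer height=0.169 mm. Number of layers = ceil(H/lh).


Layers = ceil(186.8/0.169) = 1106


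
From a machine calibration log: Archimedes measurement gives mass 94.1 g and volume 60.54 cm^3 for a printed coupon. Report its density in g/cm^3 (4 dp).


rho = 94.1 / 60.54 = 1.5543 g/cm^3


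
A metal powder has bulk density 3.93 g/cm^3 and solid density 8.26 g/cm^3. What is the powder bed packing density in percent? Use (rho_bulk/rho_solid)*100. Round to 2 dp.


Packing = (3.93/8.26)*100 = 47.58 %


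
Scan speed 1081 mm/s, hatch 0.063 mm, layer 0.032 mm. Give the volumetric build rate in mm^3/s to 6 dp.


Rate = 1081 * 0.063 * 0.032 = 2.179296 mm^3/s


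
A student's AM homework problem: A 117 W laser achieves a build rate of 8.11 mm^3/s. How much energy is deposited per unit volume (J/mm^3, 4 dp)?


SE = 117 / 8.11 = 14.4266 J/mm^3


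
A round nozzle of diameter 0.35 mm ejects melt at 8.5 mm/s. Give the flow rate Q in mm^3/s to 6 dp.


A = pi*(0.35/2)^2 = 0.09621128 mm^2
Q = 0.09621128 * 8.5 = 0.817796 mm^3/s


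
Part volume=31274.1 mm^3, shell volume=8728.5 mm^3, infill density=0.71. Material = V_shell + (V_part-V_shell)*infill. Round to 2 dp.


V_infill = (31274.1 - 8728.5) * 0.71 = 16007.38
V_total = 8728.5 + 16007.38 = 24735.88 mm^3


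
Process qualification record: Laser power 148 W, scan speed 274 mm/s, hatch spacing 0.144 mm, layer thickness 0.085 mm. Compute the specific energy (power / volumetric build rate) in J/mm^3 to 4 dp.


Build rate = 274 * 0.144 * 0.085 = 3.35376 mm^3/s
SE = 148 / 3.35376 = 44.1296 J/mm^3


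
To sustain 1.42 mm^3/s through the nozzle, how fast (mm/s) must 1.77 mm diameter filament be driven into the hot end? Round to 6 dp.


A = pi*(1.77/2)^2 = 2.460574
v = 1.42 / 2.460574 = 0.577101 mm/s


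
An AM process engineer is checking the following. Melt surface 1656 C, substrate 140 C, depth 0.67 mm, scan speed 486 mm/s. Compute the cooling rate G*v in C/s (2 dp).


G = (1656-140)/0.67 = 2262.68656716 C/mm
CR = 2262.68656716 * 486 = 1099665.67 C/s


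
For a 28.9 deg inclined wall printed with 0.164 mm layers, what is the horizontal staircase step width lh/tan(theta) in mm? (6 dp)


step = 0.164 / tan(28.9) = 0.297085 mm


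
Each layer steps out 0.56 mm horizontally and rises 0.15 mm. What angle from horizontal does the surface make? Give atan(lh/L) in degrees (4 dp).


angle = atan(0.15/0.56) = 14.9951 degrees


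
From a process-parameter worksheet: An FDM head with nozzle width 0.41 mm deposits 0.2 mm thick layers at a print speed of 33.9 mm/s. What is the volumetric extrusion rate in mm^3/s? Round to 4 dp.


Rate = 0.41 * 0.2 * 33.9 = 2.7798 mm^3/s


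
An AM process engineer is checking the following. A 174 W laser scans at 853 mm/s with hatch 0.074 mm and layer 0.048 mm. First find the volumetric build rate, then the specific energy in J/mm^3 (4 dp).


Build rate = 853 * 0.074 * 0.048 = 3.029856 mm^3/s
SE = 174 / 3.029856 = 57.4285 J/mm^3


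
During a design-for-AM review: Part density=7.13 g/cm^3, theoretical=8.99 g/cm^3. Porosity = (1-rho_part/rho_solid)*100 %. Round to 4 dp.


Porosity = (1-7.13/8.99)*100 = 20.6897 %


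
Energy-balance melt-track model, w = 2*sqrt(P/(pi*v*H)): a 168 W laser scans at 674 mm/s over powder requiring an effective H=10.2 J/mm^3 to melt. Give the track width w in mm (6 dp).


w = 2*sqrt(168/(pi*674*10.2)) = 0.176392 mm


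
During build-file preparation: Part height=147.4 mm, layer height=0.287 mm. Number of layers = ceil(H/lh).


Layers = ceil(147.4/0.287) = 514


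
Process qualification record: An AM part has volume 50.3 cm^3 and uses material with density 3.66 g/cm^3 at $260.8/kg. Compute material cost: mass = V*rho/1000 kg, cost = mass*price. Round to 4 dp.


Mass = 50.3*3.66/1000 = 0.184098 kg
Cost = 0.184098 * 260.8 = 48.0128 $


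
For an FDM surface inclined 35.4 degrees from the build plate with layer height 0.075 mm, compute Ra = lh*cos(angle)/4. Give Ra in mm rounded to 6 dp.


Ra = 0.075 * cos(35.4) / 4 = 0.015284 mm


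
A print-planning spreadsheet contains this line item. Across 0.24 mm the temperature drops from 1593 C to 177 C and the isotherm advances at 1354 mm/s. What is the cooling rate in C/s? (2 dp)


G = (1593-177)/0.24 = 5900.0 C/mm
CR = 5900.0 * 1354 = 7988600.0 C/s


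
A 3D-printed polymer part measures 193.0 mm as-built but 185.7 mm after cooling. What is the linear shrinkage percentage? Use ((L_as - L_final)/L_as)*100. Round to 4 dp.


Shrinkage = ((193.0-185.7)/193.0)*100 = 3.7824 %


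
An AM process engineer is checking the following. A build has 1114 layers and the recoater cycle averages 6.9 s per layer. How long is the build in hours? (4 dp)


t = 1114 * 6.9 / 3600 = 2.1352 hrs


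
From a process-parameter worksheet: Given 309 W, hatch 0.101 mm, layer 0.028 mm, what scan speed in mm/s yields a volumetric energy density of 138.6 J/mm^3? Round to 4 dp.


v = 309 / (138.6*0.101*0.028) = 788.3441 mm/s


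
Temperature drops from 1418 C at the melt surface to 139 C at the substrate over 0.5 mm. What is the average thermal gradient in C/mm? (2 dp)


G = (1418-139)/0.5 = 2558.0 C/mm


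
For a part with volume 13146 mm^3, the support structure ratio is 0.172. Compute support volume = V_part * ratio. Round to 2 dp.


V_support = 13146 * 0.172 = 2261.11 mm^3


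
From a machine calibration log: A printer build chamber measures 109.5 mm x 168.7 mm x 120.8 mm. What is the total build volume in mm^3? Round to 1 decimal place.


V = 109.5 * 168.7 * 120.8 = 2231496.1 mm^3


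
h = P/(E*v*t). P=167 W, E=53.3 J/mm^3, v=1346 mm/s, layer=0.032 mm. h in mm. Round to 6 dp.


h = 167 / (53.3*1346*0.032) = 0.072744 mm


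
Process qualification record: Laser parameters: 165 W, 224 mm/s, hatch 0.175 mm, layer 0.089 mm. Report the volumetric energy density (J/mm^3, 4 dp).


E = 165 / (224*0.175*0.089) = 47.2942 J/mm^3


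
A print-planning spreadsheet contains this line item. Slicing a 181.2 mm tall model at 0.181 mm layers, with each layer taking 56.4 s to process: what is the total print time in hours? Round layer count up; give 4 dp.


Layers = ceil(181.2/0.181) = 1002
t = 1002 * 56.4 / 3600 = 15.698 hrs


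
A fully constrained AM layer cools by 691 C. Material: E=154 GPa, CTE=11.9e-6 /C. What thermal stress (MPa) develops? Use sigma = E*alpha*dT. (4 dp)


sigma = 154*1000 * 11.9e-6 * 691 = 1266.3266 MPa


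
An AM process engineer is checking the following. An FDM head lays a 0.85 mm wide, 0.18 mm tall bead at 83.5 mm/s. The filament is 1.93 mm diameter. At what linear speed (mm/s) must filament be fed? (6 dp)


Q = 0.85 * 0.18 * 83.5 = 12.7755 mm^3/s
A_fil = pi*(1.93/2)^2 = 2.92552962 mm^2
v_feed = 12.7755 / 2.92552962 = 4.366902 mm/s


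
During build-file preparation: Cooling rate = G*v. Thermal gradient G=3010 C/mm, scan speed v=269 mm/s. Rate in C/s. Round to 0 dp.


CR = 3010 * 269 = 809690 C/s


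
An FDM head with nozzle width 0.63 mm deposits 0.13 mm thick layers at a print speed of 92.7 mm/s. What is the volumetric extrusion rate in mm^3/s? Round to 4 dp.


Rate = 0.63 * 0.13 * 92.7 = 7.5921 mm^3/s


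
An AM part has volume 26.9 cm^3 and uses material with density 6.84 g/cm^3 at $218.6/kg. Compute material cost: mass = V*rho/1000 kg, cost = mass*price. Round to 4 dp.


Mass = 26.9*6.84/1000 = 0.183996 kg
Cost = 0.183996 * 218.6 = 40.2215 $


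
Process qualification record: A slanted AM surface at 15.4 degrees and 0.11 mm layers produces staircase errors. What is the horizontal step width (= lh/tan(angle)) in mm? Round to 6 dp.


step = 0.11 / tan(15.4) = 0.399352 mm


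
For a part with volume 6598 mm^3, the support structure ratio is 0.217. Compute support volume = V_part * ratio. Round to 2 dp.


V_support = 6598 * 0.217 = 1431.77 mm^3


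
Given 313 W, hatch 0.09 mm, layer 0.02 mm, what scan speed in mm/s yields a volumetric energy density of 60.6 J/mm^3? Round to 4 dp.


v = 313 / (60.6*0.09*0.02) = 2869.4536 mm/s


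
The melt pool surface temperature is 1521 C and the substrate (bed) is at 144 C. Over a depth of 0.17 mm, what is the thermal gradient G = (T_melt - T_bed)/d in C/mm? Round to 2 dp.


G = (1521-144)/0.17 = 8100.0 C/mm


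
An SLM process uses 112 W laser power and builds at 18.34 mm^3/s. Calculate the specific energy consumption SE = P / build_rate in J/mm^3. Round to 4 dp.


SE = 112 / 18.34 = 6.1069 J/mm^3


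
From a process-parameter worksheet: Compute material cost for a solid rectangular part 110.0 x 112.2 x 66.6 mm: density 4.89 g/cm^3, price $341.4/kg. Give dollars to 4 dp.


V = 110.0 * 112.2 * 66.6 = 821977.2 mm^3 = 821.9772 cm^3
Mass = 821.9772 * 4.89 / 1000 = 4.01946851 kg
Cost = 4.01946851 * 341.4 = 1372.2465 $
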